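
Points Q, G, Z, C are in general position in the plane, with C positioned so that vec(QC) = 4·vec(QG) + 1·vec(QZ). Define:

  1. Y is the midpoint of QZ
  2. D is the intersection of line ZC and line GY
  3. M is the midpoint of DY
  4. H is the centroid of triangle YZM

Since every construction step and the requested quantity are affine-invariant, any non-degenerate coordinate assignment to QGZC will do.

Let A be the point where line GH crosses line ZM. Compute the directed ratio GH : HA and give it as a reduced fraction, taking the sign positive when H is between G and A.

Work in coordinates with Q = (0, 0), G = (1, 0), Z = (0, 1), C = (4, 1).
1. Y is the midpoint of QZ ⇒ Y = (0, 1/2)
2. D is the intersection of line ZC and line GY ⇒ D = (-1, 1)
3. M is the midpoint of DY ⇒ M = (-1/2, 3/4)
4. H is the centroid of triangle YZM ⇒ H = (-1/6, 3/4)
line GH meets ZM at A = (-5/16, 27/32)
H = G + t·(A−G) with t = 8/9, so GH:HA = 8/9:1/9

GH:HA = 8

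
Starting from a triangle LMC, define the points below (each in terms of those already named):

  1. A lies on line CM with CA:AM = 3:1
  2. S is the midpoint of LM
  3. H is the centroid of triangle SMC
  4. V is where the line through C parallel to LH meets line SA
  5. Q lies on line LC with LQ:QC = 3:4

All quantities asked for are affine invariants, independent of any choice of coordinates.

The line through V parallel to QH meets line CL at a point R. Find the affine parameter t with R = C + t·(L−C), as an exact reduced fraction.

t = -27/7

Assign L = (0, 0), M = (1, 0), C = (0, 1) — the answer is frame-independent, so this choice is without loss of generality.
1. A lies on line CM with CA:AM = 3:1 ⇒ A = (3/4, 1/4)
2. S is the midpoint of LM ⇒ S = (1/2, 0)
3. H is the centroid of triangle SMC ⇒ H = (1/2, 1/3)
4. V is where the line through C parallel to LH meets line SA ⇒ V = (9/2, 4)
5. Q lies on line LC with LQ:QC = 3:4 ⇒ Q = (0, 3/7)
through V parallel to QH: direction (1/2, -2/21); meets CL at R = (0, 34/7)
R = C + t·(L−C) with t = -27/7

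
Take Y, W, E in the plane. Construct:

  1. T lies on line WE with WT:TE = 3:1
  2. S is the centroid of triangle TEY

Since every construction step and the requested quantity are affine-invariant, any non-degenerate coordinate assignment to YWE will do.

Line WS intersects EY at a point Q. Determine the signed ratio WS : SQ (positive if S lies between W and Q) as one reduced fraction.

Set Y = (0, 0), W = (1, 0), E = (0, 1); any affine frame gives the same invariant.
1. T lies on line WE with WT:TE = 3:1 ⇒ T = (1/4, 3/4)
2. S is the centroid of triangle TEY ⇒ S = (1/12, 7/12)
line WS meets EY at Q = (0, 7/11)
S = W + t·(Q−W) with t = 11/12, so WS:SQ = 11/12:1/12

WS:SQ = 11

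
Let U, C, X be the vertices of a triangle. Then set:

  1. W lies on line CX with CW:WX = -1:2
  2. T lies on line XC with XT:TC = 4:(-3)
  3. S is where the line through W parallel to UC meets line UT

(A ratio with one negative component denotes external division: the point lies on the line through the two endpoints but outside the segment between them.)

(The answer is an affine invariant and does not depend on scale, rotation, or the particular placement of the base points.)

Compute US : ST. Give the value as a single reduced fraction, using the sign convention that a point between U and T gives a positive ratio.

US:ST = 1/2

Set U = (0, 0), C = (1, 0), X = (0, 1); any affine frame gives the same invariant.
1. W lies on line CX with CW:WX = -1:2 ⇒ W = (2, -1)
2. T lies on line XC with XT:TC = 4:(-3) ⇒ T = (4, -3)
3. S is where the line through W parallel to UC meets line UT ⇒ S = (4/3, -1)
S = U + t·(T−U) with t = 1/3, so US:ST = t:(1−t) = 1/3:2/3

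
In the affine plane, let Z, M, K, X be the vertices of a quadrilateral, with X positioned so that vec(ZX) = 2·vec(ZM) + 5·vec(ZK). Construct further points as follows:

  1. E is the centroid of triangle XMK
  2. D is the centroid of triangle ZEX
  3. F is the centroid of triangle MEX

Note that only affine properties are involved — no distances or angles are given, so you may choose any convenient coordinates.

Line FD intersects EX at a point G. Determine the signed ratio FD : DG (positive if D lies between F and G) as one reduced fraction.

FD:DG = -3

Assign Z = (0, 0), M = (1, 0), K = (0, 1), X = (2, 5) — the answer is frame-independent, so this choice is without loss of generality.
1. E is the centroid of triangle XMK ⇒ E = (1, 2)
2. D is the centroid of triangle ZEX ⇒ D = (1, 7/3)
3. F is the centroid of triangle MEX ⇒ F = (4/3, 7/3)
line FD meets EX at G = (10/9, 7/3)
D = F + t·(G−F) with t = 3/2, so FD:DG = 3/2:-1/2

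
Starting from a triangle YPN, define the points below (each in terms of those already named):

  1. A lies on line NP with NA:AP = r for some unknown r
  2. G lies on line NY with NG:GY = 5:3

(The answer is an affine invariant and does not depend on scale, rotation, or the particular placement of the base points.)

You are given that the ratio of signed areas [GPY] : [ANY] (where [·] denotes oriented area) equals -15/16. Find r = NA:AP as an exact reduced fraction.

r = 2/3

Work in coordinates with Y = (0, 0), P = (1, 0), N = (0, 1).
1. With NA:AP = r, write λ = r/(r+1) so A = N + λ·(P−N); A is affine-linear in λ
2. G lies on line NY with NG:GY = 5:3 ⇒ G = (0, 3/8)
Every point depending on A is an affine combination of A and λ-independent points, so each such coordinate is linear in λ; the λ² term in each signed area is a multiple of (P−N)×(P−N) = 0, so 2·[GPY] and 2·[ANY] are each linear in λ. Evaluating at λ=0 and λ=1:
  2·[GPY] = -3/8,   2·[ANY] = λ
So [GPY]:[ANY] = (-3/8) / (λ). Setting this equal to -15/16:
  -3/8 = -15/16·(λ)  ⇒  λ = 2/5
Then r = λ/(1−λ) = (2/5)/(3/5) = 2/3. Check: with r = 2/3, A = (2/5, 3/5) and [GPY]:[ANY] = -15/16 as required.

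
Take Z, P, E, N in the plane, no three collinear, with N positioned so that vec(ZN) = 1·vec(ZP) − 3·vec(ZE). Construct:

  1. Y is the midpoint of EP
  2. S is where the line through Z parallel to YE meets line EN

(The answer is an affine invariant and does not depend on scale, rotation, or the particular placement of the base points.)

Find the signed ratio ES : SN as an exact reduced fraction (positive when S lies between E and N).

ES:SN = 1/2

Choose coordinates Z = (0, 0), P = (1, 0), E = (0, 1), N = (1, -3).
1. Y is the midpoint of EP ⇒ Y = (1/2, 1/2)
2. S is where the line through Z parallel to YE meets line EN ⇒ S = (1/3, -1/3)
S = E + t·(N−E) with t = 1/3, so ES:SN = t:(1−t) = 1/3:2/3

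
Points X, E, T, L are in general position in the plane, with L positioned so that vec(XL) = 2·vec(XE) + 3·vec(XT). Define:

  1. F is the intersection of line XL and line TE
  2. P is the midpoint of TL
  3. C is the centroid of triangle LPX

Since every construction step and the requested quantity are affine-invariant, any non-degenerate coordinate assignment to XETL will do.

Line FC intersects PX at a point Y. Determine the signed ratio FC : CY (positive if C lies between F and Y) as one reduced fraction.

Set X = (0, 0), E = (1, 0), T = (0, 1), L = (2, 3); any affine frame gives the same invariant.
1. F is the intersection of line XL and line TE ⇒ F = (2/5, 3/5)
2. P is the midpoint of TL ⇒ P = (1, 2)
3. C is the centroid of triangle LPX ⇒ C = (1, 5/3)
line FC meets PX at Y = (-1/2, -1)
C = F + t·(Y−F) with t = -2/3, so FC:CY = -2/3:5/3

FC:CY = -2/5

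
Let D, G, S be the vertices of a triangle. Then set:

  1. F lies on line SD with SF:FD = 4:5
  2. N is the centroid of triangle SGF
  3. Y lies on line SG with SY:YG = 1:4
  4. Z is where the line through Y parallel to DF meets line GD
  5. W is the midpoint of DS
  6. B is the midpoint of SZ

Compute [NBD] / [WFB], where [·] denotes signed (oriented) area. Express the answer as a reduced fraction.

[NBD]:[WFB] = -62/3

Work in coordinates with D = (0, 0), G = (1, 0), S = (0, 1).
1. F lies on line SD with SF:FD = 4:5 ⇒ F = (0, 5/9)
2. N is the centroid of triangle SGF ⇒ N = (1/3, 14/27)
3. Y lies on line SG with SY:YG = 1:4 ⇒ Y = (1/5, 4/5)
4. Z is where the line through Y parallel to DF meets line GD ⇒ Z = (1/5, 0)
5. W is the midpoint of DS ⇒ W = (0, 1/2)
6. B is the midpoint of SZ ⇒ B = (1/10, 1/2)
2·[NBD] = 31/270, 2·[WFB] = -1/180
[NBD]:[WFB] = 31/270:-1/180 = -62/3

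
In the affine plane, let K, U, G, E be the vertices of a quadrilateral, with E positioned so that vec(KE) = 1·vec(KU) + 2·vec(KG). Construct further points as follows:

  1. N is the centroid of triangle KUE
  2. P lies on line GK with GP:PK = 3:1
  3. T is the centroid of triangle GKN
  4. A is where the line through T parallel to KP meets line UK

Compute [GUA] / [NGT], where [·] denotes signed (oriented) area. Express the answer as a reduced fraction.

Work in coordinates with K = (0, 0), U = (1, 0), G = (0, 1), E = (1, 2).
1. N is the centroid of triangle KUE ⇒ N = (2/3, 2/3)
2. P lies on line GK with GP:PK = 3:1 ⇒ P = (0, 1/4)
3. T is the centroid of triangle GKN ⇒ T = (2/9, 5/9)
4. A is where the line through T parallel to KP meets line UK ⇒ A = (2/9, 0)
2·[GUA] = -7/9, 2·[NGT] = 2/9
[GUA]:[NGT] = -7/9:2/9 = -7/2

[GUA]:[NGT] = -7/2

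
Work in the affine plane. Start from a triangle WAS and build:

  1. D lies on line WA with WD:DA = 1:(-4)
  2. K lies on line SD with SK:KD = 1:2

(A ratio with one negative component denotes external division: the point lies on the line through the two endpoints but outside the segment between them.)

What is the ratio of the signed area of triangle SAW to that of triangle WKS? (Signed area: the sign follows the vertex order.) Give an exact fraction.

Assign W = (0, 0), A = (1, 0), S = (0, 1) — the answer is frame-independent, so this choice is without loss of generality.
1. D lies on line WA with WD:DA = 1:(-4) ⇒ D = (-1/3, 0)
2. K lies on line SD with SK:KD = 1:2 ⇒ K = (-1/9, 2/3)
2·[SAW] = -1, 2·[WKS] = -1/9
[SAW]:[WKS] = -1:-1/9 = 9

[SAW]:[WKS] = 9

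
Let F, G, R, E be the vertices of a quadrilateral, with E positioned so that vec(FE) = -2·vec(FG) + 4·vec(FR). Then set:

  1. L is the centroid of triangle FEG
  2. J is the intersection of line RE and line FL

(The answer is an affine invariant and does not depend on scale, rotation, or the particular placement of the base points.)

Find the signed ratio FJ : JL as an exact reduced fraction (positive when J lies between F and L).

FJ:JL = -6

Assign F = (0, 0), G = (1, 0), R = (0, 1), E = (-2, 4) — the answer is frame-independent, so this choice is without loss of generality.
1. L is the centroid of triangle FEG ⇒ L = (-1/3, 4/3)
2. J is the intersection of line RE and line FL ⇒ J = (-2/5, 8/5)
J = F + t·(L−F) with t = 6/5, so FJ:JL = t:(1−t) = 6/5:-1/5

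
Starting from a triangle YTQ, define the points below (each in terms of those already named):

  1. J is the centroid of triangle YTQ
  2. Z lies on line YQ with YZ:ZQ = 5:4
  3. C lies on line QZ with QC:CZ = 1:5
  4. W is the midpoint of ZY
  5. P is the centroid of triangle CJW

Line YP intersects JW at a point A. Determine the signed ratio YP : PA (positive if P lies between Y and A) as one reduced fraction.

Set Y = (0, 0), T = (1, 0), Q = (0, 1); any affine frame gives the same invariant.
1. J is the centroid of triangle YTQ ⇒ J = (1/3, 1/3)
2. Z lies on line YQ with YZ:ZQ = 5:4 ⇒ Z = (0, 5/9)
3. C lies on line QZ with QC:CZ = 1:5 ⇒ C = (0, 25/27)
4. W is the midpoint of ZY ⇒ W = (0, 5/18)
5. P is the centroid of triangle CJW ⇒ P = (1/9, 83/162)
line YP meets JW at A = (1/16, 83/288)
P = Y + t·(A−Y) with t = 16/9, so YP:PA = 16/9:-7/9

YP:PA = -16/7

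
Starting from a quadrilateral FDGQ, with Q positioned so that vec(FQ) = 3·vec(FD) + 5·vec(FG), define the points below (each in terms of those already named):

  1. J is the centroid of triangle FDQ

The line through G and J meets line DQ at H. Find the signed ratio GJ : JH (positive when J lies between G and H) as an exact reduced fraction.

Assign F = (0, 0), D = (1, 0), G = (0, 1), Q = (3, 5) — the answer is frame-independent, so this choice is without loss of generality.
1. J is the centroid of triangle FDQ ⇒ J = (4/3, 5/3)
line GJ meets DQ at H = (7/4, 15/8)
J = G + t·(H−G) with t = 16/21, so GJ:JH = 16/21:5/21

GJ:JH = 16/5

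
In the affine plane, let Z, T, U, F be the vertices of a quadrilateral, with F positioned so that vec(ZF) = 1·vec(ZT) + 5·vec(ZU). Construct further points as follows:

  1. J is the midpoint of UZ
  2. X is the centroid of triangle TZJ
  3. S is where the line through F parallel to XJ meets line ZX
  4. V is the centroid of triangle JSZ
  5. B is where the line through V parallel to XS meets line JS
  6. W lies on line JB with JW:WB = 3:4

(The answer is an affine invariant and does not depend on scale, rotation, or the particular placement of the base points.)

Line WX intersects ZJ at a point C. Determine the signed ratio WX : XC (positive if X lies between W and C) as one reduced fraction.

Set Z = (0, 0), T = (1, 0), U = (0, 1), F = (1, 5); any affine frame gives the same invariant.
1. J is the midpoint of UZ ⇒ J = (0, 1/2)
2. X is the centroid of triangle TZJ ⇒ X = (1/3, 1/6)
3. S is where the line through F parallel to XJ meets line ZX ⇒ S = (4, 2)
4. V is the centroid of triangle JSZ ⇒ V = (4/3, 5/6)
5. B is where the line through V parallel to XS meets line JS ⇒ B = (8/3, 3/2)
6. W lies on line JB with JW:WB = 3:4 ⇒ W = (8/7, 13/14)
line WX meets ZJ at C = (0, -5/34)
X = W + t·(C−W) with t = 17/24, so WX:XC = 17/24:7/24

WX:XC = 17/7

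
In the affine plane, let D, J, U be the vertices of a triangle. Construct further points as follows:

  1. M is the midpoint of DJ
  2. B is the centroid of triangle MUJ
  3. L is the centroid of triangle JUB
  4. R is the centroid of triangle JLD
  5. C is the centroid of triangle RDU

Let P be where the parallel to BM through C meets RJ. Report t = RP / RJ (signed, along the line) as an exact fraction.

t = -2/3

Choose coordinates D = (0, 0), J = (1, 0), U = (0, 1).
1. M is the midpoint of DJ ⇒ M = (1/2, 0)
2. B is the centroid of triangle MUJ ⇒ B = (1/2, 1/3)
3. L is the centroid of triangle JUB ⇒ L = (1/2, 4/9)
4. R is the centroid of triangle JLD ⇒ R = (1/2, 4/27)
5. C is the centroid of triangle RDU ⇒ C = (1/6, 31/81)
through C parallel to BM: direction (0, -1/3); meets RJ at P = (1/6, 20/81)
P = R + t·(J−R) with t = -2/3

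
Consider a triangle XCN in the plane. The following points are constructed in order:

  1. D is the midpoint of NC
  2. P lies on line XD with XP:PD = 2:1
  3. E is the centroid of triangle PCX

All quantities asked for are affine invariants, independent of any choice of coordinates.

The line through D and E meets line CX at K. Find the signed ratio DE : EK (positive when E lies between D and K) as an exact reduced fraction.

DE:EK = 7/2

Set X = (0, 0), C = (1, 0), N = (0, 1); any affine frame gives the same invariant.
1. D is the midpoint of NC ⇒ D = (1/2, 1/2)
2. P lies on line XD with XP:PD = 2:1 ⇒ P = (1/3, 1/3)
3. E is the centroid of triangle PCX ⇒ E = (4/9, 1/9)
line DE meets CX at K = (3/7, 0)
E = D + t·(K−D) with t = 7/9, so DE:EK = 7/9:2/9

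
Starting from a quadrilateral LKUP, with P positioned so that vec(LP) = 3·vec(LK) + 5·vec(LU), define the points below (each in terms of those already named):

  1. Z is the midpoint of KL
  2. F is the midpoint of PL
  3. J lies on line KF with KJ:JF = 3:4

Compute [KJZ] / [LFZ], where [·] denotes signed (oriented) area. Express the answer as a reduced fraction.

[KJZ]:[LFZ] = -3/7

Choose coordinates L = (0, 0), K = (1, 0), U = (0, 1), P = (3, 5).
1. Z is the midpoint of KL ⇒ Z = (1/2, 0)
2. F is the midpoint of PL ⇒ F = (3/2, 5/2)
3. J lies on line KF with KJ:JF = 3:4 ⇒ J = (17/14, 15/14)
2·[KJZ] = 15/28, 2·[LFZ] = -5/4
[KJZ]:[LFZ] = 15/28:-5/4 = -3/7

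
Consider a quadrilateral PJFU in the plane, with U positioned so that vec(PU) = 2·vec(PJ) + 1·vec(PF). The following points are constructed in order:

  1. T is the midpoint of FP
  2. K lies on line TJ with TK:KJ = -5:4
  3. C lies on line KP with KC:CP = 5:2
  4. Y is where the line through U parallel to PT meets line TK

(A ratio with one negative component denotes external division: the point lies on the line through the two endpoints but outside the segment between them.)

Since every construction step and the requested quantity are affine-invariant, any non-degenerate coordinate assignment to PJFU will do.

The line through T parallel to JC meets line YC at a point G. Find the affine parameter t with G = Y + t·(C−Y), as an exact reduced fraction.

Set P = (0, 0), J = (1, 0), F = (0, 1), U = (2, 1); any affine frame gives the same invariant.
1. T is the midpoint of FP ⇒ T = (0, 1/2)
2. K lies on line TJ with TK:KJ = -5:4 ⇒ K = (5, -2)
3. C lies on line KP with KC:CP = 5:2 ⇒ C = (10/7, -4/7)
4. Y is where the line through U parallel to PT meets line TK ⇒ Y = (2, -1/2)
through T parallel to JC: direction (3/7, -4/7); meets YC at G = (6/7, -9/14)
G = Y + t·(C−Y) with t = 2

t = 2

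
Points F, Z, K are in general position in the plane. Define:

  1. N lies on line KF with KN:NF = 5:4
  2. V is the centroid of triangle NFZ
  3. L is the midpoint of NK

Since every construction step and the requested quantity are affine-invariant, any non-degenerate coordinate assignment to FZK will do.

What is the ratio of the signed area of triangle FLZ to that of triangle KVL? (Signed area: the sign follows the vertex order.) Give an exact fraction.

Work in coordinates with F = (0, 0), Z = (1, 0), K = (0, 1).
1. N lies on line KF with KN:NF = 5:4 ⇒ N = (0, 4/9)
2. V is the centroid of triangle NFZ ⇒ V = (1/3, 4/27)
3. L is the midpoint of NK ⇒ L = (0, 13/18)
2·[FLZ] = -13/18, 2·[KVL] = -5/54
[FLZ]:[KVL] = -13/18:-5/54 = 39/5

[FLZ]:[KVL] = 39/5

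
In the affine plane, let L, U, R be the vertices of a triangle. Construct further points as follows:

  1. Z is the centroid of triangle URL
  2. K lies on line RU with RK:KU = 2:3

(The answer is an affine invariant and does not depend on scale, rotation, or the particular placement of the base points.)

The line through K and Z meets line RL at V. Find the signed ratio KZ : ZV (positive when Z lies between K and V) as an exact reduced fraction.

KZ:ZV = 1/5

Assign L = (0, 0), U = (1, 0), R = (0, 1) — the answer is frame-independent, so this choice is without loss of generality.
1. Z is the centroid of triangle URL ⇒ Z = (1/3, 1/3)
2. K lies on line RU with RK:KU = 2:3 ⇒ K = (2/5, 3/5)
line KZ meets RL at V = (0, -1)
Z = K + t·(V−K) with t = 1/6, so KZ:ZV = 1/6:5/6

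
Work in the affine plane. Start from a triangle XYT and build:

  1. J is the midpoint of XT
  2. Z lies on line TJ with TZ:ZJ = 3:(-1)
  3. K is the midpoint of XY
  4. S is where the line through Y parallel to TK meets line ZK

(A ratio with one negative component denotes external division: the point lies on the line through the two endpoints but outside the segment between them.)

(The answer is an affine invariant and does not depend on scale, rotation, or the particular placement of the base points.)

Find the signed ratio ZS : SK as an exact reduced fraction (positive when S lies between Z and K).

Work in coordinates with X = (0, 0), Y = (1, 0), T = (0, 1).
1. J is the midpoint of XT ⇒ J = (0, 1/2)
2. Z lies on line TJ with TZ:ZJ = 3:(-1) ⇒ Z = (0, 1/4)
3. K is the midpoint of XY ⇒ K = (1/2, 0)
4. S is where the line through Y parallel to TK meets line ZK ⇒ S = (7/6, -1/3)
S = Z + t·(K−Z) with t = 7/3, so ZS:SK = t:(1−t) = 7/3:-4/3

ZS:SK = -7/4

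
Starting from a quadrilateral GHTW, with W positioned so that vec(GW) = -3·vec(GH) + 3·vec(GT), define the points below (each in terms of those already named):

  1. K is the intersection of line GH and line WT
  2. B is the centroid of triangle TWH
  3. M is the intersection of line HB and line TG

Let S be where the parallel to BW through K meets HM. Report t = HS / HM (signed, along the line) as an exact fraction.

Assign G = (0, 0), H = (1, 0), T = (0, 1), W = (-3, 3) — the answer is frame-independent, so this choice is without loss of generality.
1. K is the intersection of line GH and line WT ⇒ K = (3/2, 0)
2. B is the centroid of triangle TWH ⇒ B = (-2/3, 4/3)
3. M is the intersection of line HB and line TG ⇒ M = (0, 4/5)
through K parallel to BW: direction (-7/3, 5/3); meets HM at S = (-19/6, 10/3)
S = H + t·(M−H) with t = 25/6

t = 25/6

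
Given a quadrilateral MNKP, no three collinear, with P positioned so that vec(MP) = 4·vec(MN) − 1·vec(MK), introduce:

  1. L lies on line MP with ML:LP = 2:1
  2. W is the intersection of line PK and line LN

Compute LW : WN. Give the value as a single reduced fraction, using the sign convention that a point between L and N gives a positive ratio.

Work in coordinates with M = (0, 0), N = (1, 0), K = (0, 1), P = (4, -1).
1. L lies on line MP with ML:LP = 2:1 ⇒ L = (8/3, -2/3)
2. W is the intersection of line PK and line LN ⇒ W = (6, -2)
W = L + t·(N−L) with t = -2, so LW:WN = t:(1−t) = -2:3

LW:WN = -2/3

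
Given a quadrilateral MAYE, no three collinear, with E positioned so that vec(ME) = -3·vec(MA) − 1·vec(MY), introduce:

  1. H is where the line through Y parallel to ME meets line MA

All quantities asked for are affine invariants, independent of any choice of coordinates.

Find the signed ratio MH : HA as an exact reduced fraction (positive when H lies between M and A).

MH:HA = -3/4

Set M = (0, 0), A = (1, 0), Y = (0, 1), E = (-3, -1); any affine frame gives the same invariant.
1. H is where the line through Y parallel to ME meets line MA ⇒ H = (-3, 0)
H = M + t·(A−M) with t = -3, so MH:HA = t:(1−t) = -3:4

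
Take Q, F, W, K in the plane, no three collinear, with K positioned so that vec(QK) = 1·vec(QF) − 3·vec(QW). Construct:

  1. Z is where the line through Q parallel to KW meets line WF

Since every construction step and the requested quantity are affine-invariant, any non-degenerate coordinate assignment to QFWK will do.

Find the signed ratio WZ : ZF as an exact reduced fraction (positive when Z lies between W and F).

Work in coordinates with Q = (0, 0), F = (1, 0), W = (0, 1), K = (1, -3).
1. Z is where the line through Q parallel to KW meets line WF ⇒ Z = (-1/3, 4/3)
Z = W + t·(F−W) with t = -1/3, so WZ:ZF = t:(1−t) = -1/3:4/3

WZ:ZF = -1/4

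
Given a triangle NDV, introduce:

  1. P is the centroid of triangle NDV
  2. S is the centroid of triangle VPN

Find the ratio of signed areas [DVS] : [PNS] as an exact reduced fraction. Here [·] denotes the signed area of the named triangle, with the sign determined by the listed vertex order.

[DVS]:[PNS] = -4

Set N = (0, 0), D = (1, 0), V = (0, 1); any affine frame gives the same invariant.
1. P is the centroid of triangle NDV ⇒ P = (1/3, 1/3)
2. S is the centroid of triangle VPN ⇒ S = (1/9, 4/9)
2·[DVS] = 4/9, 2·[PNS] = -1/9
[DVS]:[PNS] = 4/9:-1/9 = -4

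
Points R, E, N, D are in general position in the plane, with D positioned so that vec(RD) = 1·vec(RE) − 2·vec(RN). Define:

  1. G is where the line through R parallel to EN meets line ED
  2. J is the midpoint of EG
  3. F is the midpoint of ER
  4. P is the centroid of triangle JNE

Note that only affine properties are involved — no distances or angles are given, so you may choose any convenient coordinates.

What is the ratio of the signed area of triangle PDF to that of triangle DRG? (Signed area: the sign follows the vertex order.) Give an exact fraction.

[PDF]:[DRG] = 5/12

Choose coordinates R = (0, 0), E = (1, 0), N = (0, 1), D = (1, -2).
1. G is where the line through R parallel to EN meets line ED ⇒ G = (1, -1)
2. J is the midpoint of EG ⇒ J = (1, -1/2)
3. F is the midpoint of ER ⇒ F = (1/2, 0)
4. P is the centroid of triangle JNE ⇒ P = (2/3, 1/6)
2·[PDF] = -5/12, 2·[DRG] = -1
[PDF]:[DRG] = -5/12:-1 = 5/12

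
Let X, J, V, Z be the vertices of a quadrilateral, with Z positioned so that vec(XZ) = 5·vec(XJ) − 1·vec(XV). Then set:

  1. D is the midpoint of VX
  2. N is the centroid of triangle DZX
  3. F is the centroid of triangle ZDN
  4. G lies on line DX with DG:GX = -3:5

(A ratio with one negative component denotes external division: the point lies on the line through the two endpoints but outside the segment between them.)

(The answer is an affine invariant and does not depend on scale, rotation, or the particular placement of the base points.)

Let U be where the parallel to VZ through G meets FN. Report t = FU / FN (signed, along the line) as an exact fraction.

Assign X = (0, 0), J = (1, 0), V = (0, 1), Z = (5, -1) — the answer is frame-independent, so this choice is without loss of generality.
1. D is the midpoint of VX ⇒ D = (0, 1/2)
2. N is the centroid of triangle DZX ⇒ N = (5/3, -1/6)
3. F is the centroid of triangle ZDN ⇒ F = (20/9, -2/9)
4. G lies on line DX with DG:GX = -3:5 ⇒ G = (0, 5/4)
through G parallel to VZ: direction (5, -2); meets FN at U = (25/6, -5/12)
U = F + t·(N−F) with t = -7/2

t = -7/2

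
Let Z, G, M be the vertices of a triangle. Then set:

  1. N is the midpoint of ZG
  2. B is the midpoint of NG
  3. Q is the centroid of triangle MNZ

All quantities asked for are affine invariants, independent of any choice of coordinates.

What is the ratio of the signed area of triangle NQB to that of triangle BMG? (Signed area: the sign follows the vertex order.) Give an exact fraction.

Work in coordinates with Z = (0, 0), G = (1, 0), M = (0, 1).
1. N is the midpoint of ZG ⇒ N = (1/2, 0)
2. B is the midpoint of NG ⇒ B = (3/4, 0)
3. Q is the centroid of triangle MNZ ⇒ Q = (1/6, 1/3)
2·[NQB] = -1/12, 2·[BMG] = -1/4
[NQB]:[BMG] = -1/12:-1/4 = 1/3

[NQB]:[BMG] = 1/3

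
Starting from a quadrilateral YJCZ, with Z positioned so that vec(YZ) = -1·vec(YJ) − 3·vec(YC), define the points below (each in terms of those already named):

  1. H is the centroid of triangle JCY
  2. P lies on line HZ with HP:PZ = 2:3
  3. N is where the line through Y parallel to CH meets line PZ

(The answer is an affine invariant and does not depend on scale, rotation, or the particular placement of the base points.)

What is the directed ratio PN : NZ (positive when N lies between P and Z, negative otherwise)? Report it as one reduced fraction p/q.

PN:NZ = -7/25

Choose coordinates Y = (0, 0), J = (1, 0), C = (0, 1), Z = (-1, -3).
1. H is the centroid of triangle JCY ⇒ H = (1/3, 1/3)
2. P lies on line HZ with HP:PZ = 2:3 ⇒ P = (-1/5, -1)
3. N is where the line through Y parallel to CH meets line PZ ⇒ N = (1/9, -2/9)
N = P + t·(Z−P) with t = -7/18, so PN:NZ = t:(1−t) = -7/18:25/18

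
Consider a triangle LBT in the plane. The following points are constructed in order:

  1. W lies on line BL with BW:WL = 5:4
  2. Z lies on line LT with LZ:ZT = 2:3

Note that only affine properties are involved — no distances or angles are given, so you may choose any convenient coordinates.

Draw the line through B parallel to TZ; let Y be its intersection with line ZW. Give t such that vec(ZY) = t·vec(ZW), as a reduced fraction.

t = 9/4

Work in coordinates with L = (0, 0), B = (1, 0), T = (0, 1).
1. W lies on line BL with BW:WL = 5:4 ⇒ W = (4/9, 0)
2. Z lies on line LT with LZ:ZT = 2:3 ⇒ Z = (0, 2/5)
through B parallel to TZ: direction (0, -3/5); meets ZW at Y = (1, -1/2)
Y = Z + t·(W−Z) with t = 9/4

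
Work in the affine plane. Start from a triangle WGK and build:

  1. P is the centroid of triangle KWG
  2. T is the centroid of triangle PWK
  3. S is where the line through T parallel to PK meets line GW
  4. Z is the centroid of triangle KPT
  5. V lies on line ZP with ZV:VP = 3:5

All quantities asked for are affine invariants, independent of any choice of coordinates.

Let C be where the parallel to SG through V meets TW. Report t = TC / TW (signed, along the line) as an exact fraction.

t = -11/96

Work in coordinates with W = (0, 0), G = (1, 0), K = (0, 1).
1. P is the centroid of triangle KWG ⇒ P = (1/3, 1/3)
2. T is the centroid of triangle PWK ⇒ T = (1/9, 4/9)
3. S is where the line through T parallel to PK meets line GW ⇒ S = (1/3, 0)
4. Z is the centroid of triangle KPT ⇒ Z = (4/27, 16/27)
5. V lies on line ZP with ZV:VP = 3:5 ⇒ V = (47/216, 107/216)
through V parallel to SG: direction (2/3, 0); meets TW at C = (107/864, 107/216)
C = T + t·(W−T) with t = -11/96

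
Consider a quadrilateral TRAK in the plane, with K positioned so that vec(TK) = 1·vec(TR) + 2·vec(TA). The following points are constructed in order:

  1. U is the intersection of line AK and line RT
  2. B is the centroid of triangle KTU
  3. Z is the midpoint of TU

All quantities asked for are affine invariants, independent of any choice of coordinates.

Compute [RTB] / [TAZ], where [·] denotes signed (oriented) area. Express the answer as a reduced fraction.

Assign T = (0, 0), R = (1, 0), A = (0, 1), K = (1, 2) — the answer is frame-independent, so this choice is without loss of generality.
1. U is the intersection of line AK and line RT ⇒ U = (-1, 0)
2. B is the centroid of triangle KTU ⇒ B = (0, 2/3)
3. Z is the midpoint of TU ⇒ Z = (-1/2, 0)
2·[RTB] = -2/3, 2·[TAZ] = 1/2
[RTB]:[TAZ] = -2/3:1/2 = -4/3

[RTB]:[TAZ] = -4/3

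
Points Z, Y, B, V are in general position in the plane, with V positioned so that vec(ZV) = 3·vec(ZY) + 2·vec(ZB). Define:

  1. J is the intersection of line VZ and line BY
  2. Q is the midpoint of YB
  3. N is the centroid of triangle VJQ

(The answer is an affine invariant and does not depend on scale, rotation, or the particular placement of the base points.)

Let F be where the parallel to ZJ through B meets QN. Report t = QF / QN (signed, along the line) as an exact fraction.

Assign Z = (0, 0), Y = (1, 0), B = (0, 1), V = (3, 2) — the answer is frame-independent, so this choice is without loss of generality.
1. J is the intersection of line VZ and line BY ⇒ J = (3/5, 2/5)
2. Q is the midpoint of YB ⇒ Q = (1/2, 1/2)
3. N is the centroid of triangle VJQ ⇒ N = (41/30, 29/30)
through B parallel to ZJ: direction (3/5, 2/5); meets QN at F = (-6, -3)
F = Q + t·(N−Q) with t = -15/2

t = -15/2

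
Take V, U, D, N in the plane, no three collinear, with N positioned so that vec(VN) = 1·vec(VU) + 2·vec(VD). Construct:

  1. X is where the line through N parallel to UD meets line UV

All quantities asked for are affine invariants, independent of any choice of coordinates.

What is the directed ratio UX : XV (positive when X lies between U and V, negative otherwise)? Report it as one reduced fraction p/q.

UX:XV = -2/3

Choose coordinates V = (0, 0), U = (1, 0), D = (0, 1), N = (1, 2).
1. X is where the line through N parallel to UD meets line UV ⇒ X = (3, 0)
X = U + t·(V−U) with t = -2, so UX:XV = t:(1−t) = -2:3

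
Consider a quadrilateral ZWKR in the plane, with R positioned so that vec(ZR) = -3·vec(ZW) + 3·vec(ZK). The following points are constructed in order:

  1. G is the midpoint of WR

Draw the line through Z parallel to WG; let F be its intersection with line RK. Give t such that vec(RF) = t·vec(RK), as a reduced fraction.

Choose coordinates Z = (0, 0), W = (1, 0), K = (0, 1), R = (-3, 3).
1. G is the midpoint of WR ⇒ G = (-1, 3/2)
through Z parallel to WG: direction (-2, 3/2); meets RK at F = (-12, 9)
F = R + t·(K−R) with t = -3

t = -3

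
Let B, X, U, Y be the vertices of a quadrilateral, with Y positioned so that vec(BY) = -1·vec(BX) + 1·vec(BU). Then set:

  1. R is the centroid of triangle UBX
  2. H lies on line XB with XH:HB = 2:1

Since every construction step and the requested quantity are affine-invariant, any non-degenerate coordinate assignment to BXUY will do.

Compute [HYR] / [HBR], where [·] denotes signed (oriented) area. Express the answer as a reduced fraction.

[HYR]:[HBR] = 4

Set B = (0, 0), X = (1, 0), U = (0, 1), Y = (-1, 1); any affine frame gives the same invariant.
1. R is the centroid of triangle UBX ⇒ R = (1/3, 1/3)
2. H lies on line XB with XH:HB = 2:1 ⇒ H = (1/3, 0)
2·[HYR] = -4/9, 2·[HBR] = -1/9
[HYR]:[HBR] = -4/9:-1/9 = 4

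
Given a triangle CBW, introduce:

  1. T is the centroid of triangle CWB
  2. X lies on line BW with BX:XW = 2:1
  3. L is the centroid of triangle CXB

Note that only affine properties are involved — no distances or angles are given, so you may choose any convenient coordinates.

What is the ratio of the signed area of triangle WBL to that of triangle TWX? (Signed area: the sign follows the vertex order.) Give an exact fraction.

[WBL]:[TWX] = 3

Set C = (0, 0), B = (1, 0), W = (0, 1); any affine frame gives the same invariant.
1. T is the centroid of triangle CWB ⇒ T = (1/3, 1/3)
2. X lies on line BW with BX:XW = 2:1 ⇒ X = (1/3, 2/3)
3. L is the centroid of triangle CXB ⇒ L = (4/9, 2/9)
2·[WBL] = -1/3, 2·[TWX] = -1/9
[WBL]:[TWX] = -1/3:-1/9 = 3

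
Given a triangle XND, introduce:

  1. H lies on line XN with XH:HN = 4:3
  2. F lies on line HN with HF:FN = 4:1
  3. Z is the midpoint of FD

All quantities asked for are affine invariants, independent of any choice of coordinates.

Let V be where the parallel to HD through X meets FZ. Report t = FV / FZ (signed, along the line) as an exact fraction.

t = 16/3

Set X = (0, 0), N = (1, 0), D = (0, 1); any affine frame gives the same invariant.
1. H lies on line XN with XH:HN = 4:3 ⇒ H = (4/7, 0)
2. F lies on line HN with HF:FN = 4:1 ⇒ F = (32/35, 0)
3. Z is the midpoint of FD ⇒ Z = (16/35, 1/2)
through X parallel to HD: direction (-4/7, 1); meets FZ at V = (-32/21, 8/3)
V = F + t·(Z−F) with t = 16/3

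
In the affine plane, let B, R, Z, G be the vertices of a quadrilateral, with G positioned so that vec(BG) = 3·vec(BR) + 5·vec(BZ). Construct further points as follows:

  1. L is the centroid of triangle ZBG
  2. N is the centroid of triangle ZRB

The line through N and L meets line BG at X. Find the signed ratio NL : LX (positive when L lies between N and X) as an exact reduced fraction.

Choose coordinates B = (0, 0), R = (1, 0), Z = (0, 1), G = (3, 5).
1. L is the centroid of triangle ZBG ⇒ L = (1, 2)
2. N is the centroid of triangle ZRB ⇒ N = (1/3, 1/3)
line NL meets BG at X = (3/5, 1)
L = N + t·(X−N) with t = 5/2, so NL:LX = 5/2:-3/2

NL:LX = -5/3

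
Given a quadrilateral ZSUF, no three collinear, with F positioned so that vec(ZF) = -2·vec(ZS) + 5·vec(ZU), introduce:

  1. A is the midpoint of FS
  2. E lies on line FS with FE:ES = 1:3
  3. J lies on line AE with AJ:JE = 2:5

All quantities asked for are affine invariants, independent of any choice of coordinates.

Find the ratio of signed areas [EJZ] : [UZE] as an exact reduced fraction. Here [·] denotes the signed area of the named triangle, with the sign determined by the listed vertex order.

[EJZ]:[UZE] = 5/7

Set Z = (0, 0), S = (1, 0), U = (0, 1), F = (-2, 5); any affine frame gives the same invariant.
1. A is the midpoint of FS ⇒ A = (-1/2, 5/2)
2. E lies on line FS with FE:ES = 1:3 ⇒ E = (-5/4, 15/4)
3. J lies on line AE with AJ:JE = 2:5 ⇒ J = (-5/7, 20/7)
2·[EJZ] = -25/28, 2·[UZE] = -5/4
[EJZ]:[UZE] = -25/28:-5/4 = 5/7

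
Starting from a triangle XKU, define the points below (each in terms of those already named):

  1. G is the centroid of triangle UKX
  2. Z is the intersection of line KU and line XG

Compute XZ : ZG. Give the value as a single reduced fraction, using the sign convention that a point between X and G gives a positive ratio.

XZ:ZG = -3

Work in coordinates with X = (0, 0), K = (1, 0), U = (0, 1).
1. G is the centroid of triangle UKX ⇒ G = (1/3, 1/3)
2. Z is the intersection of line KU and line XG ⇒ Z = (1/2, 1/2)
Z = X + t·(G−X) with t = 3/2, so XZ:ZG = t:(1−t) = 3/2:-1/2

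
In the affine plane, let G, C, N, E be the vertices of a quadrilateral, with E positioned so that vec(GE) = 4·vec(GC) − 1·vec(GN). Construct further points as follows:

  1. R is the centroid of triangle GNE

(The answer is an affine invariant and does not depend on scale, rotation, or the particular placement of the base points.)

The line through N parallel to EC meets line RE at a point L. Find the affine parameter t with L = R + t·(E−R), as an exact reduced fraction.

Assign G = (0, 0), C = (1, 0), N = (0, 1), E = (4, -1) — the answer is frame-independent, so this choice is without loss of generality.
1. R is the centroid of triangle GNE ⇒ R = (4/3, 0)
through N parallel to EC: direction (-3, 1); meets RE at L = (-12, 5)
L = R + t·(E−R) with t = -5

t = -5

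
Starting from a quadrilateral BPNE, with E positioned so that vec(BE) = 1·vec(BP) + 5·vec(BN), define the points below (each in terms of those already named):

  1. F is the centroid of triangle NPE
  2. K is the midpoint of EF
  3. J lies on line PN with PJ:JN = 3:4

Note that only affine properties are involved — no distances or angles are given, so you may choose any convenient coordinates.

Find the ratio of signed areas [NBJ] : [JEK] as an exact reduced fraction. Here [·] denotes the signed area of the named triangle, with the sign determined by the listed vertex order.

Choose coordinates B = (0, 0), P = (1, 0), N = (0, 1), E = (1, 5).
1. F is the centroid of triangle NPE ⇒ F = (2/3, 2)
2. K is the midpoint of EF ⇒ K = (5/6, 7/2)
3. J lies on line PN with PJ:JN = 3:4 ⇒ J = (4/7, 3/7)
2·[NBJ] = 4/7, 2·[JEK] = 5/42
[NBJ]:[JEK] = 4/7:5/42 = 24/5

[NBJ]:[JEK] = 24/5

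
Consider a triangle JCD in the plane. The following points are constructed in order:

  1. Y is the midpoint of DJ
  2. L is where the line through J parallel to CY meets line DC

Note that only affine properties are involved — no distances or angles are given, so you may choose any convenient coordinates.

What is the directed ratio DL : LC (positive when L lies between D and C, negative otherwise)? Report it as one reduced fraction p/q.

DL:LC = -2

Assign J = (0, 0), C = (1, 0), D = (0, 1) — the answer is frame-independent, so this choice is without loss of generality.
1. Y is the midpoint of DJ ⇒ Y = (0, 1/2)
2. L is where the line through J parallel to CY meets line DC ⇒ L = (2, -1)
L = D + t·(C−D) with t = 2, so DL:LC = t:(1−t) = 2:-1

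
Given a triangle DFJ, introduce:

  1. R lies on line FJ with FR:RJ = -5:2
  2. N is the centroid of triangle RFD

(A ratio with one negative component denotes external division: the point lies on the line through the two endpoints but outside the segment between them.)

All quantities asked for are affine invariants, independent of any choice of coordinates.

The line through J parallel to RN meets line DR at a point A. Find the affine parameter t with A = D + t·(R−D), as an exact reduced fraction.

Assign D = (0, 0), F = (1, 0), J = (0, 1) — the answer is frame-independent, so this choice is without loss of generality.
1. R lies on line FJ with FR:RJ = -5:2 ⇒ R = (-2/3, 5/3)
2. N is the centroid of triangle RFD ⇒ N = (1/9, 5/9)
through J parallel to RN: direction (7/9, -10/9); meets DR at A = (-14/15, 7/3)
A = D + t·(R−D) with t = 7/5

t = 7/5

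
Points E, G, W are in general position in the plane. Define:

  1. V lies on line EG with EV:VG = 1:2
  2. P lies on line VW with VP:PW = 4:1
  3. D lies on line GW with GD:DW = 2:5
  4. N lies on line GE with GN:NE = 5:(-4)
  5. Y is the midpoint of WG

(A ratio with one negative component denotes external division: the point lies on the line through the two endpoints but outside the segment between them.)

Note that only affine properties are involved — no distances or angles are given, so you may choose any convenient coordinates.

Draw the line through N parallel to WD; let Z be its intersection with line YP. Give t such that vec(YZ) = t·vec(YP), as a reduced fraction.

t = 75/2

Choose coordinates E = (0, 0), G = (1, 0), W = (0, 1).
1. V lies on line EG with EV:VG = 1:2 ⇒ V = (1/3, 0)
2. P lies on line VW with VP:PW = 4:1 ⇒ P = (1/15, 4/5)
3. D lies on line GW with GD:DW = 2:5 ⇒ D = (5/7, 2/7)
4. N lies on line GE with GN:NE = 5:(-4) ⇒ N = (-4, 0)
5. Y is the midpoint of WG ⇒ Y = (1/2, 1/2)
through N parallel to WD: direction (5/7, -5/7); meets YP at Z = (-63/4, 47/4)
Z = Y + t·(P−Y) with t = 75/2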